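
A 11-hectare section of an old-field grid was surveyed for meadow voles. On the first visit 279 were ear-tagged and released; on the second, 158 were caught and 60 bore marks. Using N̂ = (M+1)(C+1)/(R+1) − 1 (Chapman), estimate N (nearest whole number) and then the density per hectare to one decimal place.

N̂ = 280·159/61 − 1 = 44520/61 − 1 ≈ 728.8 → 729
Density = N̂ / area = 729 / 11 ≈ 66.27 → 66.3 per hectare

density ≈ 66.3 meadow voles per hectare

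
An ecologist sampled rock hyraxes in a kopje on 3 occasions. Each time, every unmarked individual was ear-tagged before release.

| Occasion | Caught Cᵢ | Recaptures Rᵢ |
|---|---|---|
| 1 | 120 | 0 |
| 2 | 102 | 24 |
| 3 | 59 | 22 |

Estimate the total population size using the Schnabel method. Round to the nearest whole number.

N ≈ 520

Marked at large before each occasion: Mᵢ = Σⱼ<ᵢ (Cⱼ − Rⱼ) → M1=0, M2=120, M3=198
Σ MᵢCᵢ = 0·120 + 120·102 + 198·59 = 0 + 12240 + 11682 = 23922
Σ Rᵢ = 0 + 24 + 22 = 46
N̂ = 23922 / 46 ≈ 520.0 → 520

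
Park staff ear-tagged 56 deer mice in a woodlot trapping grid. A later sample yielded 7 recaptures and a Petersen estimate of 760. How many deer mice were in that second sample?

C = 95

From N = M·C/R: C = N·R / M = 760·7 / 56 = 5320 / 56 = 95.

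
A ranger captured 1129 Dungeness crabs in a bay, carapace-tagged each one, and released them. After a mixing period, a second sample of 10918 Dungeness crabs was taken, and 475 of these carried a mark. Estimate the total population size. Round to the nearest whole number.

N ≈ 25,950

If marked individuals mix randomly, R/C ≈ M/N, giving N ≈ M·C/R.
N = (1129 × 10918) / 475 = 12326422 / 475 ≈ 25950.4 → 25950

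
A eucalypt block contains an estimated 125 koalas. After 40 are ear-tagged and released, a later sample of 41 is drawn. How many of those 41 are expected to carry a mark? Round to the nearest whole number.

expected recaptures ≈ 13

The marked fraction of the population is 40/125, so in a sample of 41 expect C·(M/N) marked.
E[R] = 40 × 41 / 125 = 1640 / 125 ≈ 13.1 → 13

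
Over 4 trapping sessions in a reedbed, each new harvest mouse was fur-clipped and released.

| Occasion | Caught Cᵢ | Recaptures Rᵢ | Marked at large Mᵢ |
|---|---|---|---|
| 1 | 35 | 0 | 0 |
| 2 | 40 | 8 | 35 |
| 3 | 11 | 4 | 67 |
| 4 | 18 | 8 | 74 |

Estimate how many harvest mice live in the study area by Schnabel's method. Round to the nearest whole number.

N ≈ 173

Σ MᵢCᵢ = 0·35 + 35·40 + 67·11 + 74·18 = 0 + 1400 + 737 + 1332 = 3469
Σ Rᵢ = 0 + 8 + 4 + 8 = 20
N̂ = 3469 / 20 ≈ 173.4 → 173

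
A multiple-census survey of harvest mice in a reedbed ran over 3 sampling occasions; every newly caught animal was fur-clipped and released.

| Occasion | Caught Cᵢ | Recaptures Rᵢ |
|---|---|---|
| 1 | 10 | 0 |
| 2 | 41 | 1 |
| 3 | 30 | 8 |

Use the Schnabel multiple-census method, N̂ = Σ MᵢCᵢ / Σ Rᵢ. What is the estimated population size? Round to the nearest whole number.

N ≈ 212

Marked at large before each occasion: Mᵢ = Σⱼ<ᵢ (Cⱼ − Rⱼ) → M1=0, M2=10, M3=50
Σ MᵢCᵢ = 0·10 + 10·41 + 50·30 = 0 + 410 + 1500 = 1910
Σ Rᵢ = 0 + 1 + 8 = 9
N̂ = 1910 / 9 ≈ 212.2 → 212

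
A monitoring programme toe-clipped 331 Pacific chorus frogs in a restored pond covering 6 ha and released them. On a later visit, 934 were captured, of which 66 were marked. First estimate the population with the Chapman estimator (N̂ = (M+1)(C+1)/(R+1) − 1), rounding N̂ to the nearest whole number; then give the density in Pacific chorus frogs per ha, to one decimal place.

N̂ = 332·935/67 − 1 = 310420/67 − 1 ≈ 4632.1 → 4632
Density = N̂ / area = 4632 / 6 = 772.0 per ha

density ≈ 772.0 Pacific chorus frogs per ha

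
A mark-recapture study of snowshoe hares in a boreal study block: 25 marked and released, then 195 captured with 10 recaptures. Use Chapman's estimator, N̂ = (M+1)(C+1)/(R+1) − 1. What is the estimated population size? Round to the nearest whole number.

N ≈ 462

N̂ = (25+1)(195+1)/(10+1) − 1 = 26·196/11 − 1
= 5096/11 − 1 ≈ 463.3 − 1 ≈ 462.3 → 462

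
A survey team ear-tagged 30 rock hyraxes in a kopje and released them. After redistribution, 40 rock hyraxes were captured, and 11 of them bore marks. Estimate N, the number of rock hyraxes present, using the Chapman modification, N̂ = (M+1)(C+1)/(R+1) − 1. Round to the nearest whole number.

N ≈ 105

N̂ = (30+1)(40+1)/(11+1) − 1 = 31·41/12 − 1
= 1271/12 − 1 ≈ 105.9 − 1 ≈ 104.9 → 105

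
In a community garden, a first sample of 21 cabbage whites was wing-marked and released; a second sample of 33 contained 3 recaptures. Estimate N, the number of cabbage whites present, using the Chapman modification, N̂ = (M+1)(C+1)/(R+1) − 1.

N̂ = (21+1)(33+1)/(3+1) − 1 = 22·34/4 − 1
= 748/4 − 1 = 187 − 1 = 186

N = 186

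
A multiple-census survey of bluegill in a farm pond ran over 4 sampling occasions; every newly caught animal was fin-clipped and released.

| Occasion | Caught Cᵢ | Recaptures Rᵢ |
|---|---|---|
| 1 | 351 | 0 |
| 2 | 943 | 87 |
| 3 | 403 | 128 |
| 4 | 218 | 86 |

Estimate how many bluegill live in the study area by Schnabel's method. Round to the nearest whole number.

Marked at large before each occasion: Mᵢ = Σⱼ<ᵢ (Cⱼ − Rⱼ) → M1=0, M2=351, M3=1207, M4=1482
Σ MᵢCᵢ = 0·351 + 351·943 + 1207·403 + 1482·218 = 0 + 330993 + 486421 + 323076 = 1140490
Σ Rᵢ = 0 + 87 + 128 + 86 = 301
N̂ = 1140490 / 301 ≈ 3789.0 → 3789

N ≈ 3789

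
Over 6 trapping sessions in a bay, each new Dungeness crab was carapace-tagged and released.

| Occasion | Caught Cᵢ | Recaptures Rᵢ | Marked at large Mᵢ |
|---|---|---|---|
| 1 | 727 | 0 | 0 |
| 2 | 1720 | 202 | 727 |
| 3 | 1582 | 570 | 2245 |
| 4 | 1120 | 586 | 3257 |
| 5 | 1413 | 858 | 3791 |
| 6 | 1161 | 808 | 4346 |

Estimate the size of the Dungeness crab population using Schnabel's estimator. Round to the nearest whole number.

Σ MᵢCᵢ = 0·727 + 727·1720 + 2245·1582 + 3257·1120 + 3791·1413 + 4346·1161 = 0 + 1250440 + 3551590 + 3647840 + 5356683 + 5045706 = 18852259
Σ Rᵢ = 0 + 202 + 570 + 586 + 858 + 808 = 3024
N̂ = 18852259 / 3024 ≈ 6234.2 → 6234

N ≈ 6234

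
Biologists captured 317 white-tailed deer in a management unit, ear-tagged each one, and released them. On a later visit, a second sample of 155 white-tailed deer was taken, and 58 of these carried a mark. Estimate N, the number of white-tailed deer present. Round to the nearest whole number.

N = (317 × 155) / 58 = 49135 / 58 ≈ 847.2 → 847

N ≈ 847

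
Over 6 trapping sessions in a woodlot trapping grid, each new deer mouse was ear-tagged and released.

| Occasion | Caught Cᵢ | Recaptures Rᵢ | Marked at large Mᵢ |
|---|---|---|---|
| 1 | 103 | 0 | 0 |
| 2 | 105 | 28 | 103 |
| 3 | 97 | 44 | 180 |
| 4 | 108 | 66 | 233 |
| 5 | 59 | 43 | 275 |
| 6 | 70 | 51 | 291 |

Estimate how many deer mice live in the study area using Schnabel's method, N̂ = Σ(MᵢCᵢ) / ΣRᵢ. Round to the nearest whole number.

N ≈ 388

Σ MᵢCᵢ = 0·103 + 103·105 + 180·97 + 233·108 + 275·59 + 291·70 = 0 + 10815 + 17460 + 25164 + 16225 + 20370 = 90034
Σ Rᵢ = 0 + 28 + 44 + 66 + 43 + 51 = 232
N̂ = 90034 / 232 ≈ 388.1 → 388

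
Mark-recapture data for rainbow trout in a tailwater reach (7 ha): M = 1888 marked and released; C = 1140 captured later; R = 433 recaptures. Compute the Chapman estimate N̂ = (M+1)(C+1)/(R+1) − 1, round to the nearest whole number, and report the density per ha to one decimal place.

N̂ = 1889·1141/434 − 1 = 2155349/434 − 1 ≈ 4965.2 → 4965
Density = N̂ / area = 4965 / 7 ≈ 709.29 → 709.3 per ha

density ≈ 709.3 rainbow trout per ha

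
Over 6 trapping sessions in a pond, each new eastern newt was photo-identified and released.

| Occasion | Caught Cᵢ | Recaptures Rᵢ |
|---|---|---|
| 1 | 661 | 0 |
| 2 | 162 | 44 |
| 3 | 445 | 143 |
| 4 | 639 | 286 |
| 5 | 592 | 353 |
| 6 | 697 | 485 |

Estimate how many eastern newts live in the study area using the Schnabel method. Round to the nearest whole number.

N ≈ 2410

Marked at large before each occasion: Mᵢ = Σⱼ<ᵢ (Cⱼ − Rⱼ) → M1=0, M2=661, M3=779, M4=1081, M5=1434, M6=1673
Σ MᵢCᵢ = 0·661 + 661·162 + 779·445 + 1081·639 + 1434·592 + 1673·697 = 0 + 107082 + 346655 + 690759 + 848928 + 1166081 = 3159505
Σ Rᵢ = 0 + 44 + 143 + 286 + 353 + 485 = 1311
N̂ = 3159505 / 1311 ≈ 2410.0 → 2410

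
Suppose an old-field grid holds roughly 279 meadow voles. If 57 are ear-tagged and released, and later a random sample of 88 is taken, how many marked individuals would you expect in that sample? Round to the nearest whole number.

Expected recaptures E[R] = M·C / N.
E[R] = 57 × 88 / 279 = 5016 / 279 ≈ 18.0 → 18

expected recaptures ≈ 18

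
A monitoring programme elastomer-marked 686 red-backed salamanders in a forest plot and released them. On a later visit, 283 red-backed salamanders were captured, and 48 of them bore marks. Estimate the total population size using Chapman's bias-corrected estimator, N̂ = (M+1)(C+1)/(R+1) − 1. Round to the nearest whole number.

N̂ = (686+1)(283+1)/(48+1) − 1 = 687·284/49 − 1
= 195108/49 − 1 ≈ 3981.8 − 1 ≈ 3980.8 → 3981

N ≈ 3981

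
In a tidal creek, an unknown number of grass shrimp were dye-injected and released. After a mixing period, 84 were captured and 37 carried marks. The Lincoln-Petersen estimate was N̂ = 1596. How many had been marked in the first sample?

From N = M·C/R: M = N·R / C = 1596·37 / 84 = 59052 / 84 = 703.

M = 703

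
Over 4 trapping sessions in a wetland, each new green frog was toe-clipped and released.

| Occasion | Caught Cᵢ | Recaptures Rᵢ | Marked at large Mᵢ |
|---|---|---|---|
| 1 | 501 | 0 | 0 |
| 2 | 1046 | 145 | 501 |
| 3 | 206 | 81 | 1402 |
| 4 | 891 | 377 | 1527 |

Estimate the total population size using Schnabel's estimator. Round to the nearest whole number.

Σ MᵢCᵢ = 0·501 + 501·1046 + 1402·206 + 1527·891 = 0 + 524046 + 288812 + 1360557 = 2173415
Σ Rᵢ = 0 + 145 + 81 + 377 = 603
N̂ = 2173415 / 603 ≈ 3604.3 → 3604

N ≈ 3604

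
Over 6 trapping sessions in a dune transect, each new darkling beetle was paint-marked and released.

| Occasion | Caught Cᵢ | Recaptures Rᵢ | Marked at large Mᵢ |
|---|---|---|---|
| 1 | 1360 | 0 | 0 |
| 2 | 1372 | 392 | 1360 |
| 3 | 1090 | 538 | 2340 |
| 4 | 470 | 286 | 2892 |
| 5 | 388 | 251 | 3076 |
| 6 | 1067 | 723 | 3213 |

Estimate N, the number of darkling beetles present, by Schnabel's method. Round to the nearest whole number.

N ≈ 4748

Σ MᵢCᵢ = 0·1360 + 1360·1372 + 2340·1090 + 2892·470 + 3076·388 + 3213·1067 = 0 + 1865920 + 2550600 + 1359240 + 1193488 + 3428271 = 10397519
Σ Rᵢ = 0 + 392 + 538 + 286 + 251 + 723 = 2190
N̂ = 10397519 / 2190 ≈ 4747.7 → 4748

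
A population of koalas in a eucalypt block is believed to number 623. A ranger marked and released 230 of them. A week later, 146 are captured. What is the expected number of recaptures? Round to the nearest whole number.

The marked fraction of the population is 230/623, so in a sample of 146 expect C·(M/N) marked.
E[R] = 230 × 146 / 623 = 33580 / 623 ≈ 53.9 → 54

expected recaptures ≈ 54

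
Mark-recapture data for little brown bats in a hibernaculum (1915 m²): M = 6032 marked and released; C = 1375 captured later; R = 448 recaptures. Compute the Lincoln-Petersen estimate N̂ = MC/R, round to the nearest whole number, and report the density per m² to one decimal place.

density ≈ 9.7 little brown bats per m²

N̂ = 6032·1375/448 = 8294000/448 ≈ 18513.4 → 18513
Density = N̂ / area = 18513 / 1915 ≈ 9.67 → 9.7 per m²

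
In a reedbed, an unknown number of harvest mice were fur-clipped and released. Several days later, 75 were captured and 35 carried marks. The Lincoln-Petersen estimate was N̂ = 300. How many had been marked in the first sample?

M = 140

From N = M·C/R: M = N·R / C = 300·35 / 75 = 10500 / 75 = 140.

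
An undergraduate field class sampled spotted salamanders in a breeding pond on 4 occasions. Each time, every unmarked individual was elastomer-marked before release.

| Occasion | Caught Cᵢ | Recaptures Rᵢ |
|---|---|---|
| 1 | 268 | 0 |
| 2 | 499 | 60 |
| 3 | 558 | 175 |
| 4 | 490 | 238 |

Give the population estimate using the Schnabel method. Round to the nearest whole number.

N ≈ 2246

Marked at large before each occasion: Mᵢ = Σⱼ<ᵢ (Cⱼ − Rⱼ) → M1=0, M2=268, M3=707, M4=1090
Σ MᵢCᵢ = 0·268 + 268·499 + 707·558 + 1090·490 = 0 + 133732 + 394506 + 534100 = 1062338
Σ Rᵢ = 0 + 60 + 175 + 238 = 473
N̂ = 1062338 / 473 ≈ 2246.0 → 2246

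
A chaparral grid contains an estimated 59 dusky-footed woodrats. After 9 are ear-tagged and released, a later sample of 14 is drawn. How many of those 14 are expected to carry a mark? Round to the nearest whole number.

expected recaptures ≈ 2

The marked fraction of the population is 9/59, so in a sample of 14 expect C·(M/N) marked.
E[R] = 9 × 14 / 59 = 126 / 59 ≈ 2.1 → 2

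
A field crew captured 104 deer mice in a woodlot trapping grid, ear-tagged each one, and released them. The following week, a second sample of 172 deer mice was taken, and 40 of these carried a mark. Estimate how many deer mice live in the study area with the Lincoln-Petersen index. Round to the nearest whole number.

N ≈ 447

If marked individuals mix randomly, R/C ≈ M/N, giving N ≈ M·C/R.
N = (104 × 172) / 40 = 17888 / 40 ≈ 447.2 → 447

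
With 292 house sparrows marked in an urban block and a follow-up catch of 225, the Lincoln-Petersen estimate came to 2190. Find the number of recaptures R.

R = 30

From N = M·C/R: R = M·C / N = 292·225 / 2190 = 65700 / 2190 = 30.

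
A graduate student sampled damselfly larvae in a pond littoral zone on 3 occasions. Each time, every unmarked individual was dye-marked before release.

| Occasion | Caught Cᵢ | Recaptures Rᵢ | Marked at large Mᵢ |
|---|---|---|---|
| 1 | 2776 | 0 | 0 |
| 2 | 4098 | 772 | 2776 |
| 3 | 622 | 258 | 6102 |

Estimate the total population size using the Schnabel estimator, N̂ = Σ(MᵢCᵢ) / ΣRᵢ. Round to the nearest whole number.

Σ MᵢCᵢ = 0·2776 + 2776·4098 + 6102·622 = 0 + 11376048 + 3795444 = 15171492
Σ Rᵢ = 0 + 772 + 258 = 1030
N̂ = 15171492 / 1030 ≈ 14729.6 → 14730

N ≈ 14,730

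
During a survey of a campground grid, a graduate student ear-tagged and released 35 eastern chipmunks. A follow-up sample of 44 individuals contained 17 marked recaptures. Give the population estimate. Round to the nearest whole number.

If marked individuals mix randomly, R/C ≈ M/N, giving N ≈ M·C/R.
N = (35 × 44) / 17 = 1540 / 17 ≈ 90.6 → 91

N ≈ 91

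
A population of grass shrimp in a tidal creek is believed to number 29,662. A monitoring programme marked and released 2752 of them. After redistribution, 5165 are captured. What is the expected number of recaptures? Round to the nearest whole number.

The marked fraction of the population is 2752/29662, so in a sample of 5165 expect C·(M/N) marked.
E[R] = 2752 × 5165 / 29662 = 14214080 / 29662 ≈ 479.2 → 479

expected recaptures ≈ 479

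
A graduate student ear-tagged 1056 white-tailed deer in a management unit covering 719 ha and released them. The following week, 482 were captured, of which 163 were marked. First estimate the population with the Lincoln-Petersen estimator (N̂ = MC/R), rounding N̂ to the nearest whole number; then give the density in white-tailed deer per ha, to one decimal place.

N̂ = 1056·482/163 = 508992/163 ≈ 3122.7 → 3123
Density = N̂ / area = 3123 / 719 ≈ 4.34 → 4.3 per ha

density ≈ 4.3 white-tailed deer per ha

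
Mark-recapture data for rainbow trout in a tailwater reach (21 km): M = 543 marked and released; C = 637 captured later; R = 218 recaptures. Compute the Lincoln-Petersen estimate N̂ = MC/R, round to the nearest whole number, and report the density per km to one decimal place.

N̂ = 543·637/218 = 345891/218 ≈ 1586.7 → 1587
Density = N̂ / area = 1587 / 21 ≈ 75.57 → 75.6 per km

density ≈ 75.6 rainbow trout per km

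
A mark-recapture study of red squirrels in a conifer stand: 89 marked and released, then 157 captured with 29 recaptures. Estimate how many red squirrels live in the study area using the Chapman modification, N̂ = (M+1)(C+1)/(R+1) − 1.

N = 473

N̂ = (89+1)(157+1)/(29+1) − 1 = 90·158/30 − 1
= 14220/30 − 1 = 474 − 1 = 473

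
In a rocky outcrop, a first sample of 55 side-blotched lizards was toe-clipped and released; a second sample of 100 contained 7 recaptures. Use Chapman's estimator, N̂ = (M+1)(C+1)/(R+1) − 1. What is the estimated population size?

N = 706

N̂ = (55+1)(100+1)/(7+1) − 1 = 56·101/8 − 1
= 5656/8 − 1 = 707 − 1 = 706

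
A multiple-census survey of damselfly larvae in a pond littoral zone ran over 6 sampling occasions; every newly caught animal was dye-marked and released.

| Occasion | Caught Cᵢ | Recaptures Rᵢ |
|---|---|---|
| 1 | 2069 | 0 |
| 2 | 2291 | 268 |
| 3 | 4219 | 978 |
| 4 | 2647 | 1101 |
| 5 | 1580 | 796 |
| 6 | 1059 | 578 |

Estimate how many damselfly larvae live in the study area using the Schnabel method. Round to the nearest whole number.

N ≈ 17,650

Marked at large before each occasion: Mᵢ = Σⱼ<ᵢ (Cⱼ − Rⱼ) → M1=0, M2=2069, M3=4092, M4=7333, M5=8879, M6=9663
Σ MᵢCᵢ = 0·2069 + 2069·2291 + 4092·4219 + 7333·2647 + 8879·1580 + 9663·1059 = 0 + 4740079 + 17264148 + 19410451 + 14028820 + 10233117 = 65676615
Σ Rᵢ = 0 + 268 + 978 + 1101 + 796 + 578 = 3721
N̂ = 65676615 / 3721 ≈ 17650.3 → 17650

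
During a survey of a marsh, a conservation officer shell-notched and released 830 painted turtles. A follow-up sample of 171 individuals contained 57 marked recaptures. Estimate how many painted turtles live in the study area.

N = 2490

The marked fraction in the recapture sample should equal the marked fraction in the population: 57/171 = 830/N.
N = (830 × 171) / 57 = 141930 / 57 = 2490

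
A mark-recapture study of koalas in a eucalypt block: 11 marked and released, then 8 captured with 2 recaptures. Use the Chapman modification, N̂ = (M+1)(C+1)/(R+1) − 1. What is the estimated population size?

N = 35

N̂ = (11+1)(8+1)/(2+1) − 1 = 12·9/3 − 1
= 108/3 − 1 = 36 − 1 = 35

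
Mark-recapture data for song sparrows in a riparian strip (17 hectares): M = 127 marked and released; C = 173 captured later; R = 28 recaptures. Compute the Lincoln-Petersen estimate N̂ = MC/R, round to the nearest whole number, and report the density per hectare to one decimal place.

density ≈ 46.2 song sparrows per hectare

N̂ = 127·173/28 = 21971/28 ≈ 784.7 → 785
Density = N̂ / area = 785 / 17 ≈ 46.18 → 46.2 per hectare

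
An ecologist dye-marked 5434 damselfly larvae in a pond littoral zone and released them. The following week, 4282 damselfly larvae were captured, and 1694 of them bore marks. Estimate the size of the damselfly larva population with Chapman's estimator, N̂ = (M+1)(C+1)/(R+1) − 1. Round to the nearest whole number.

N̂ = (5434+1)(4282+1)/(1694+1) − 1 = 5435·4283/1695 − 1
= 23278105/1695 − 1 ≈ 13733.4 − 1 ≈ 13732.4 → 13732

N ≈ 13,732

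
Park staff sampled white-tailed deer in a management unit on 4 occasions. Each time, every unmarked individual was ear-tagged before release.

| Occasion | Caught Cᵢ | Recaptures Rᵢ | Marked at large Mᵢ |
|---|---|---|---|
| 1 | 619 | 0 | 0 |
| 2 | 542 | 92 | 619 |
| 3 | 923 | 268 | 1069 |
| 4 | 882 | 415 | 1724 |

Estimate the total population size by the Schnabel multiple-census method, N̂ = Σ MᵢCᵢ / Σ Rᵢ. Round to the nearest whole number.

Σ MᵢCᵢ = 0·619 + 619·542 + 1069·923 + 1724·882 = 0 + 335498 + 986687 + 1520568 = 2842753
Σ Rᵢ = 0 + 92 + 268 + 415 = 775
N̂ = 2842753 / 775 ≈ 3668.1 → 3668

N ≈ 3668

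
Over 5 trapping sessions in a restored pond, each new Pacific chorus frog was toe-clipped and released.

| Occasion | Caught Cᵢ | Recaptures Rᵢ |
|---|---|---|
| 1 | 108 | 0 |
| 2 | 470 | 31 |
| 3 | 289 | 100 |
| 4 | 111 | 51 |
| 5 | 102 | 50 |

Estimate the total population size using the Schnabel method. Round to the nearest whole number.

N ≈ 1602

Marked at large before each occasion: Mᵢ = Σⱼ<ᵢ (Cⱼ − Rⱼ) → M1=0, M2=108, M3=547, M4=736, M5=796
Σ MᵢCᵢ = 0·108 + 108·470 + 547·289 + 736·111 + 796·102 = 0 + 50760 + 158083 + 81696 + 81192 = 371731
Σ Rᵢ = 0 + 31 + 100 + 51 + 50 = 232
N̂ = 371731 / 232 ≈ 1602.3 → 1602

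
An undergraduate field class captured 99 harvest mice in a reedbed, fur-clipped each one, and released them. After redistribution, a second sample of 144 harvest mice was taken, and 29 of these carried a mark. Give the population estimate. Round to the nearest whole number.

If marked individuals mix randomly, R/C ≈ M/N, giving N ≈ M·C/R.
N = (99 × 144) / 29 = 14256 / 29 ≈ 491.6 → 492

N ≈ 492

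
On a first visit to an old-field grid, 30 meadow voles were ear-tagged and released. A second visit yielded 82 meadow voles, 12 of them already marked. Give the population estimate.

N = 205

N = (30 × 82) / 12 = 2460 / 12 = 205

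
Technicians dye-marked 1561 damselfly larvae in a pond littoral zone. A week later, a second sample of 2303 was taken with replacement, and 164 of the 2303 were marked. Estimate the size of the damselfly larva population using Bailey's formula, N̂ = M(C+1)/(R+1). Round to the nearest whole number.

N ≈ 21,797

N̂ = 1561·(2303+1)/(164+1) = 1561·2304/165 = 3596544/165 ≈ 21797.2 → 21797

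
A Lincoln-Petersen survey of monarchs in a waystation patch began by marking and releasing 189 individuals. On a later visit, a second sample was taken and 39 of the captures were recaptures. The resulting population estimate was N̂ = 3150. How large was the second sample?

C = 650

From N = M·C/R: C = N·R / M = 3150·39 / 189 = 122850 / 189 = 650.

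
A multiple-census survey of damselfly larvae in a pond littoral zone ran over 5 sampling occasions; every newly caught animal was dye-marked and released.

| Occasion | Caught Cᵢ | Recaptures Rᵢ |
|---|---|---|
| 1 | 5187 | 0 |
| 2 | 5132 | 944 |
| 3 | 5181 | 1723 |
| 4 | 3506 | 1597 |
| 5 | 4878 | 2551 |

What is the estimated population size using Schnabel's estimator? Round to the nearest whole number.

Marked at large before each occasion: Mᵢ = Σⱼ<ᵢ (Cⱼ − Rⱼ) → M1=0, M2=5187, M3=9375, M4=12833, M5=14742
Σ MᵢCᵢ = 0·5187 + 5187·5132 + 9375·5181 + 12833·3506 + 14742·4878 = 0 + 26619684 + 48571875 + 44992498 + 71911476 = 192095533
Σ Rᵢ = 0 + 944 + 1723 + 1597 + 2551 = 6815
N̂ = 192095533 / 6815 ≈ 28187.2 → 28187

N ≈ 28,187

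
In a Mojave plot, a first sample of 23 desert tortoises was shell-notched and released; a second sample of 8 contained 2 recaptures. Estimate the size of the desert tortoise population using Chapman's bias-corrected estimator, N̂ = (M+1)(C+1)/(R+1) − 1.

N̂ = (23+1)(8+1)/(2+1) − 1 = 24·9/3 − 1
= 216/3 − 1 = 72 − 1 = 71

N = 71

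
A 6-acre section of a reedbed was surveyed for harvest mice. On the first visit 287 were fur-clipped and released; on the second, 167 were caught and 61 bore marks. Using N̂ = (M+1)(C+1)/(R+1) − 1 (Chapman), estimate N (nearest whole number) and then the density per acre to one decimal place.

N̂ = 288·168/62 − 1 = 48384/62 − 1 ≈ 779.4 → 779
Density = N̂ / area = 779 / 6 ≈ 129.83 → 129.8 per acre

density ≈ 129.8 harvest mice per acre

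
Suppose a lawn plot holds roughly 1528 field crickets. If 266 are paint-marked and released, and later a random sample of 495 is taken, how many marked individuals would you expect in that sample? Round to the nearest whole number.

Expected recaptures E[R] = M·C / N.
E[R] = 266 × 495 / 1528 = 131670 / 1528 ≈ 86.2 → 86

expected recaptures ≈ 86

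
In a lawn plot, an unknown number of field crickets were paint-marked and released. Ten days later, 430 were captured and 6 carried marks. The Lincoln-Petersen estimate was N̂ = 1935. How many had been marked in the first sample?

M = 27

From N = M·C/R: M = N·R / C = 1935·6 / 430 = 11610 / 430 = 27.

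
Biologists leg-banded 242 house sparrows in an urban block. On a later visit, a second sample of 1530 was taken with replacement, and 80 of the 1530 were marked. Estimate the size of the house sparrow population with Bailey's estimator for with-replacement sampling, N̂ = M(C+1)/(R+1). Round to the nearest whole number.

N ≈ 4574

N̂ = 242·(1530+1)/(80+1) = 242·1531/81 = 370502/81 ≈ 4574.1 → 4574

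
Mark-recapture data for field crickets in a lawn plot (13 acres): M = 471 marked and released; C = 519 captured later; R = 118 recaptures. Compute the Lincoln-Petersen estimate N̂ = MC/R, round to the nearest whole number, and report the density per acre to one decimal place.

density ≈ 159.4 field crickets per acre

N̂ = 471·519/118 = 244449/118 ≈ 2071.6 → 2072
Density = N̂ / area = 2072 / 13 ≈ 159.38 → 159.4 per acre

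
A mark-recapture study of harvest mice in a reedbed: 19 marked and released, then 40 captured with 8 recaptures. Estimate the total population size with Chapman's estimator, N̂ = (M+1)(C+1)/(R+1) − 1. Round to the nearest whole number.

N ≈ 90

N̂ = (19+1)(40+1)/(8+1) − 1 = 20·41/9 − 1
= 820/9 − 1 ≈ 91.1 − 1 ≈ 90.1 → 90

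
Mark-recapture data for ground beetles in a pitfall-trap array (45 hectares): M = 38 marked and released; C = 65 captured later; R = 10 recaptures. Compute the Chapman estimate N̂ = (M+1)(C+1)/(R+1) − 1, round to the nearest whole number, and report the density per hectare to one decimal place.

N̂ = 39·66/11 − 1 = 2574/11 − 1 = 233
Density = N̂ / area = 233 / 45 ≈ 5.18 → 5.2 per hectare

density ≈ 5.2 ground beetles per hectare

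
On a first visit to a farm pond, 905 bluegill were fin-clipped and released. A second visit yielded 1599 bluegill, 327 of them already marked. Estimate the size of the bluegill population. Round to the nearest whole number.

N ≈ 4425

If marked individuals mix randomly, R/C ≈ M/N, giving N ≈ M·C/R.
N = (905 × 1599) / 327 = 1447095 / 327 ≈ 4425.4 → 4425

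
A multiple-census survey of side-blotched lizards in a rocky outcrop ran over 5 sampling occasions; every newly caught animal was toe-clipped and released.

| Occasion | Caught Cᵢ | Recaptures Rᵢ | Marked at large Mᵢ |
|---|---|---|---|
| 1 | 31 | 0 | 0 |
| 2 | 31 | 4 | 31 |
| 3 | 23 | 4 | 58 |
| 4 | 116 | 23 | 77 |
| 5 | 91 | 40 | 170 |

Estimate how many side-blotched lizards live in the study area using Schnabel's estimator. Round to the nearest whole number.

N ≈ 376

Σ MᵢCᵢ = 0·31 + 31·31 + 58·23 + 77·116 + 170·91 = 0 + 961 + 1334 + 8932 + 15470 = 26697
Σ Rᵢ = 0 + 4 + 4 + 23 + 40 = 71
N̂ = 26697 / 71 ≈ 376.0 → 376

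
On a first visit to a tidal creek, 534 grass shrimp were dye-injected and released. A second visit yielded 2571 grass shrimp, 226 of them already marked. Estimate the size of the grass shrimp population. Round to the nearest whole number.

N ≈ 6075

Lincoln-Petersen assumes M/N = R/C, so N = M·C / R.
N = (534 × 2571) / 226 = 1372914 / 226 ≈ 6074.8 → 6075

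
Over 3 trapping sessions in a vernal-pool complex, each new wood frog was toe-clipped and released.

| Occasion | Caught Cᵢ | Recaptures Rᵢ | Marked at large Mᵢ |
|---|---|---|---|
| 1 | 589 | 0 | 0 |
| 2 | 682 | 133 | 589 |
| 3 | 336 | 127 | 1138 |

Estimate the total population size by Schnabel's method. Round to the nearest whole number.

Σ MᵢCᵢ = 0·589 + 589·682 + 1138·336 = 0 + 401698 + 382368 = 784066
Σ Rᵢ = 0 + 133 + 127 = 260
N̂ = 784066 / 260 ≈ 3015.6 → 3016

N ≈ 3016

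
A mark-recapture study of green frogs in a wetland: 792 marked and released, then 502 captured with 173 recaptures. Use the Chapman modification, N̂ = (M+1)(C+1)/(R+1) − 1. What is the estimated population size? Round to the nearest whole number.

N̂ = (792+1)(502+1)/(173+1) − 1 = 793·503/174 − 1
= 398879/174 − 1 ≈ 2292.4 − 1 ≈ 2291.4 → 2291

N ≈ 2291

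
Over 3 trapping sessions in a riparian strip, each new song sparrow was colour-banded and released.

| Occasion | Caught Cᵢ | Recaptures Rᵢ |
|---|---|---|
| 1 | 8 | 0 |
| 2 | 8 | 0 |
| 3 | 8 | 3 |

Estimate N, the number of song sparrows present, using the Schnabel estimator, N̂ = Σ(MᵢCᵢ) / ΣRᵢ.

N = 64

Marked at large before each occasion: Mᵢ = Σⱼ<ᵢ (Cⱼ − Rⱼ) → M1=0, M2=8, M3=16
Σ MᵢCᵢ = 0·8 + 8·8 + 16·8 = 0 + 64 + 128 = 192
Σ Rᵢ = 0 + 0 + 3 = 3
N̂ = 192 / 3 = 64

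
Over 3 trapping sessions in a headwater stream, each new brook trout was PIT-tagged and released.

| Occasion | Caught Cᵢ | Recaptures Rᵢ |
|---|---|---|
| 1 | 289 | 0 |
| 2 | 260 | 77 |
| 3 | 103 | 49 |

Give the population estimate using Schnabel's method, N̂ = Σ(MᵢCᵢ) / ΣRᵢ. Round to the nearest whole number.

N ≈ 982

Marked at large before each occasion: Mᵢ = Σⱼ<ᵢ (Cⱼ − Rⱼ) → M1=0, M2=289, M3=472
Σ MᵢCᵢ = 0·289 + 289·260 + 472·103 = 0 + 75140 + 48616 = 123756
Σ Rᵢ = 0 + 77 + 49 = 126
N̂ = 123756 / 126 ≈ 982.2 → 982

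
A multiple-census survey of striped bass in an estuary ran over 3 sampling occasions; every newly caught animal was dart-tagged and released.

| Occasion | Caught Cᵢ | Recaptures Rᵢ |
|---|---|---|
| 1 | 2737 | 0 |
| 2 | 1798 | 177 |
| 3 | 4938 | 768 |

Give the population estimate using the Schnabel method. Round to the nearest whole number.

Marked at large before each occasion: Mᵢ = Σⱼ<ᵢ (Cⱼ − Rⱼ) → M1=0, M2=2737, M3=4358
Σ MᵢCᵢ = 0·2737 + 2737·1798 + 4358·4938 = 0 + 4921126 + 21519804 = 26440930
Σ Rᵢ = 0 + 177 + 768 = 945
N̂ = 26440930 / 945 ≈ 27979.8 → 27980

N ≈ 27,980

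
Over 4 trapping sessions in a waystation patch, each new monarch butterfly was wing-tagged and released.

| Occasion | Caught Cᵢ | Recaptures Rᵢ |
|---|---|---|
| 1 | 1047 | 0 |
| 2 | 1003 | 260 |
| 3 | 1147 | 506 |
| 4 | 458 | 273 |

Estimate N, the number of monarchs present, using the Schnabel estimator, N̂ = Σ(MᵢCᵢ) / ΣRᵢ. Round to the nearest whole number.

Marked at large before each occasion: Mᵢ = Σⱼ<ᵢ (Cⱼ − Rⱼ) → M1=0, M2=1047, M3=1790, M4=2431
Σ MᵢCᵢ = 0·1047 + 1047·1003 + 1790·1147 + 2431·458 = 0 + 1050141 + 2053130 + 1113398 = 4216669
Σ Rᵢ = 0 + 260 + 506 + 273 = 1039
N̂ = 4216669 / 1039 ≈ 4058.4 → 4058

N ≈ 4058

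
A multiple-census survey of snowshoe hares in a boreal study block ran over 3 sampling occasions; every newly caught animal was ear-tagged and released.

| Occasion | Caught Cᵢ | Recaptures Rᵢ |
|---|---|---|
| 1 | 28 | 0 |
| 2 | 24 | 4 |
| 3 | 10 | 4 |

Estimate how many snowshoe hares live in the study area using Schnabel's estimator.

N = 144

Marked at large before each occasion: Mᵢ = Σⱼ<ᵢ (Cⱼ − Rⱼ) → M1=0, M2=28, M3=48
Σ MᵢCᵢ = 0·28 + 28·24 + 48·10 = 0 + 672 + 480 = 1152
Σ Rᵢ = 0 + 4 + 4 = 8
N̂ = 1152 / 8 = 144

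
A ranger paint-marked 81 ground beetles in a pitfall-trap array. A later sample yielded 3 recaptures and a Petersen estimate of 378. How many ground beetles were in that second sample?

From N = M·C/R: C = N·R / M = 378·3 / 81 = 1134 / 81 = 14.

C = 14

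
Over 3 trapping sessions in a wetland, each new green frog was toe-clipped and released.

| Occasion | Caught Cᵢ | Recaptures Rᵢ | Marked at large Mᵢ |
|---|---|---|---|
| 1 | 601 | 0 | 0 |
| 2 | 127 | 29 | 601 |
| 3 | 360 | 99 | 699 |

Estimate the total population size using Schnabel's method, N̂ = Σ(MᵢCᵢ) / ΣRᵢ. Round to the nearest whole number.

N ≈ 2562

Σ MᵢCᵢ = 0·601 + 601·127 + 699·360 = 0 + 76327 + 251640 = 327967
Σ Rᵢ = 0 + 29 + 99 = 128
N̂ = 327967 / 128 ≈ 2562.2 → 2562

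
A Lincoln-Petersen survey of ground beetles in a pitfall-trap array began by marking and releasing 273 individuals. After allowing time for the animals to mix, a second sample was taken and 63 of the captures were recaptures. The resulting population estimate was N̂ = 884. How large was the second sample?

From N = M·C/R: C = N·R / M = 884·63 / 273 = 55692 / 273 = 204.

C = 204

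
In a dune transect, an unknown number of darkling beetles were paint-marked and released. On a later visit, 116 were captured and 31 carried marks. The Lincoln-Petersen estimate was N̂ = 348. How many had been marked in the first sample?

From N = M·C/R: M = N·R / C = 348·31 / 116 = 10788 / 116 = 93.

M = 93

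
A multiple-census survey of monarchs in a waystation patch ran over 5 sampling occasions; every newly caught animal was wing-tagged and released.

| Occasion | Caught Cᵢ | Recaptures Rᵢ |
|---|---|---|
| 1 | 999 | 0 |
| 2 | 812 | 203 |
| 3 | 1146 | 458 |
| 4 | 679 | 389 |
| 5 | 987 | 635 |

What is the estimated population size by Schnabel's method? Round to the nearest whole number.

Marked at large before each occasion: Mᵢ = Σⱼ<ᵢ (Cⱼ − Rⱼ) → M1=0, M2=999, M3=1608, M4=2296, M5=2586
Σ MᵢCᵢ = 0·999 + 999·812 + 1608·1146 + 2296·679 + 2586·987 = 0 + 811188 + 1842768 + 1558984 + 2552382 = 6765322
Σ Rᵢ = 0 + 203 + 458 + 389 + 635 = 1685
N̂ = 6765322 / 1685 ≈ 4015.0 → 4015

N ≈ 4015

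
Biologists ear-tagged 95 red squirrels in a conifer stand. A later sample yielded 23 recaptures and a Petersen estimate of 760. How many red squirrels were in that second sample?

From N = M·C/R: C = N·R / M = 760·23 / 95 = 17480 / 95 = 184.

C = 184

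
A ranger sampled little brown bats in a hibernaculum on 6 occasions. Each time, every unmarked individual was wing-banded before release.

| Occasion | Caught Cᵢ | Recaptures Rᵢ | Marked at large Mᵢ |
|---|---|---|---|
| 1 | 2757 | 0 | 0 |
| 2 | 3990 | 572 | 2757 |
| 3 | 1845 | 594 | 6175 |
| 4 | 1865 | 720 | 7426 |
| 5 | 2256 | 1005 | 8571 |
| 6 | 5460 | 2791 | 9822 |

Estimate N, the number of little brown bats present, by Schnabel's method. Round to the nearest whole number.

Σ MᵢCᵢ = 0·2757 + 2757·3990 + 6175·1845 + 7426·1865 + 8571·2256 + 9822·5460 = 0 + 11000430 + 11392875 + 13849490 + 19336176 + 53628120 = 109207091
Σ Rᵢ = 0 + 572 + 594 + 720 + 1005 + 2791 = 5682
N̂ = 109207091 / 5682 ≈ 19219.8 → 19220

N ≈ 19,220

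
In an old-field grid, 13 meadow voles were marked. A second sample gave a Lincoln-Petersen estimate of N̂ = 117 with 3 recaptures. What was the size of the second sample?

C = 27

From N = M·C/R: C = N·R / M = 117·3 / 13 = 351 / 13 = 27.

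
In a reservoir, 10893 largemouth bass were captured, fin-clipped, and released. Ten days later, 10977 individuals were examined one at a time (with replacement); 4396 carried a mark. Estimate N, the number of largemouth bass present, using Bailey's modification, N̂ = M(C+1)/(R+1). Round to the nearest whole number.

N̂ = 10893·(10977+1)/(4396+1) = 10893·10978/4397 = 119583354/4397 ≈ 27196.6 → 27197

N ≈ 27,197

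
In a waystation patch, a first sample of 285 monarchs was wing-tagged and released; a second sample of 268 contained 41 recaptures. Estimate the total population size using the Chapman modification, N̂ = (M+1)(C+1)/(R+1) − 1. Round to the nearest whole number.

N̂ = (285+1)(268+1)/(41+1) − 1 = 286·269/42 − 1
= 76934/42 − 1 ≈ 1831.8 − 1 ≈ 1830.8 → 1831

N ≈ 1831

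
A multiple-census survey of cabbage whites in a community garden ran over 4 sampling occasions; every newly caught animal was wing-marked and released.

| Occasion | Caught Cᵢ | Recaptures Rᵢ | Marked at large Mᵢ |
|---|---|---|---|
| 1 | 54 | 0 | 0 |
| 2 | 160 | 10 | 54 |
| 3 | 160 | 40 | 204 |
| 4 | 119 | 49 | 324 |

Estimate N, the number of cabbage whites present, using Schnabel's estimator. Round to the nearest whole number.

N ≈ 806

Σ MᵢCᵢ = 0·54 + 54·160 + 204·160 + 324·119 = 0 + 8640 + 32640 + 38556 = 79836
Σ Rᵢ = 0 + 10 + 40 + 49 = 99
N̂ = 79836 / 99 ≈ 806.4 → 806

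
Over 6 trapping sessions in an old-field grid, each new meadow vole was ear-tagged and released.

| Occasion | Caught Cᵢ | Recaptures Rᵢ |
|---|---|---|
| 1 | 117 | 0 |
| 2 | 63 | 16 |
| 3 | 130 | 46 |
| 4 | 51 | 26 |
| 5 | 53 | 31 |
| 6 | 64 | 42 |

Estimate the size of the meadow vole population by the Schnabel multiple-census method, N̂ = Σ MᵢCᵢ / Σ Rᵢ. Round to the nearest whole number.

Marked at large before each occasion: Mᵢ = Σⱼ<ᵢ (Cⱼ − Rⱼ) → M1=0, M2=117, M3=164, M4=248, M5=273, M6=295
Σ MᵢCᵢ = 0·117 + 117·63 + 164·130 + 248·51 + 273·53 + 295·64 = 0 + 7371 + 21320 + 12648 + 14469 + 18880 = 74688
Σ Rᵢ = 0 + 16 + 46 + 26 + 31 + 42 = 161
N̂ = 74688 / 161 ≈ 463.9 → 464

N ≈ 464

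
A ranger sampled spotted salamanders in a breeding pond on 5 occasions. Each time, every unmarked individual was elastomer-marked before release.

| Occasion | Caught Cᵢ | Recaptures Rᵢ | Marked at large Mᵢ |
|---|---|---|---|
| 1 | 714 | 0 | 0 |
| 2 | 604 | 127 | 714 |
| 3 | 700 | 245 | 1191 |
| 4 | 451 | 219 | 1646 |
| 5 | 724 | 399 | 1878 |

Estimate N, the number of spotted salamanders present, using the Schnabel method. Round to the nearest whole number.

Σ MᵢCᵢ = 0·714 + 714·604 + 1191·700 + 1646·451 + 1878·724 = 0 + 431256 + 833700 + 742346 + 1359672 = 3366974
Σ Rᵢ = 0 + 127 + 245 + 219 + 399 = 990
N̂ = 3366974 / 990 ≈ 3401.0 → 3401

N ≈ 3401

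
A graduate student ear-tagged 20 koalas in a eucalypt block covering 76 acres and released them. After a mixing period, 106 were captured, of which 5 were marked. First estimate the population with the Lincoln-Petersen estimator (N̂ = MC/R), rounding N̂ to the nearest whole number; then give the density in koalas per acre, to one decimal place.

N̂ = 20·106/5 = 2120/5 = 424
Density = N̂ / area = 424 / 76 ≈ 5.58 → 5.6 per acre

density ≈ 5.6 koalas per acre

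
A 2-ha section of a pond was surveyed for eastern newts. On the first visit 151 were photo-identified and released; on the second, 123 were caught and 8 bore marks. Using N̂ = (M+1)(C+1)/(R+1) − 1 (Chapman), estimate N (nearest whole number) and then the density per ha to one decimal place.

N̂ = 152·124/9 − 1 = 18848/9 − 1 ≈ 2093.2 → 2093
Density = N̂ / area = 2093 / 2 ≈ 1046.50 → 1046.5 per ha

density ≈ 1046.5 eastern newts per ha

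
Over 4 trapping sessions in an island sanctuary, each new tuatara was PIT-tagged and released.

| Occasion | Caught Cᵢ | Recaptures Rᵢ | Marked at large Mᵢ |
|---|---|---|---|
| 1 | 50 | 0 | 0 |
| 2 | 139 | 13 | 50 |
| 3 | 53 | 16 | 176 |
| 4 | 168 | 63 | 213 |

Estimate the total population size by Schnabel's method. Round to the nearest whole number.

N ≈ 566

Σ MᵢCᵢ = 0·50 + 50·139 + 176·53 + 213·168 = 0 + 6950 + 9328 + 35784 = 52062
Σ Rᵢ = 0 + 13 + 16 + 63 = 92
N̂ = 52062 / 92 ≈ 565.9 → 566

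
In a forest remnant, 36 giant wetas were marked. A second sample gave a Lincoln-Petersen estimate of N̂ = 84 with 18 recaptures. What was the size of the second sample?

C = 42

From N = M·C/R: C = N·R / M = 84·18 / 36 = 1512 / 36 = 42.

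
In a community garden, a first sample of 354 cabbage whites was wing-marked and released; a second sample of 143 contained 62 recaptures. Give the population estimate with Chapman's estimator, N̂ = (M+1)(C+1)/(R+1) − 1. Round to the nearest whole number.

N ≈ 810

N̂ = (354+1)(143+1)/(62+1) − 1 = 355·144/63 − 1
= 51120/63 − 1 ≈ 811.4 − 1 ≈ 810.4 → 810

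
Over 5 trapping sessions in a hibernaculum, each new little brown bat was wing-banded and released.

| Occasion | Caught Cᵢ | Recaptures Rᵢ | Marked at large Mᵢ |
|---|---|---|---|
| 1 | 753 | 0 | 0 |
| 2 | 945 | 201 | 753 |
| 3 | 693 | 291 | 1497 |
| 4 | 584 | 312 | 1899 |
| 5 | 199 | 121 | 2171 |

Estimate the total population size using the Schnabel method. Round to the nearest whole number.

Σ MᵢCᵢ = 0·753 + 753·945 + 1497·693 + 1899·584 + 2171·199 = 0 + 711585 + 1037421 + 1109016 + 432029 = 3290051
Σ Rᵢ = 0 + 201 + 291 + 312 + 121 = 925
N̂ = 3290051 / 925 ≈ 3556.8 → 3557

N ≈ 3557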